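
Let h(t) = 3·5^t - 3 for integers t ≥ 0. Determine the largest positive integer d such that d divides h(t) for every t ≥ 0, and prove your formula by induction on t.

d = 12

Computing the first values: h(0) = 0 and h(1) = 12; gcd(0, 12) = 12, so d ≤ 12.
We prove 12 | 3·5^t - 3 for all t ≥ 0 by induction on t.
For the base case t = 0: h(0) = 0 = 12·(0), so 12 | h(0).
Inductive step: suppose the statement holds for some i ≥ 0, i.e. 12 | h(i). Then
h(i+1) = 3·5^(i+1) - 3 = 5·(3·5^i - 3) + 12 = 5·h(i) + 12. The first term is divisible by 12 by the inductive hypothesis, and 12 is divisible by 12. Hence 12 | h(i+1).
By the principle of mathematical induction, the result holds for all t ≥ 0.
Therefore the largest such d is 12.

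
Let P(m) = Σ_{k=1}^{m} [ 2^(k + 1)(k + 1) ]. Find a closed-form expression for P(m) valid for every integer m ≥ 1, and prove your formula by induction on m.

P(m) = 2^(m + 2)m

We claim P(m) = 2^(m + 2)m for all m ≥ 1.
When m = 1: P(1) = 8, and the closed form gives 8. They agree.
Inductive step: assume the claim holds for m = k, so P(k) = 2^(k + 2)k.
Then P(k+1) = P(k) + (2^(k + 2)(k + 2)) = (2^(k + 2)k) + (2^(k + 2)(k + 2)).
Simplifying, P(k+1) = 2^(k + 3)(k + 1) = 2^((k+1) + 2)(k+1),
which is the closed form with m = k+1.
By induction, the statement is established for all m ≥ 1.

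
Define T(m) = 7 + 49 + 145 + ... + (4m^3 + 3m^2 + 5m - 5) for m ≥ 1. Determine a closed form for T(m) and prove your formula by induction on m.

We claim T(m) = m(m^3 + 3m^2 + 5m - 2) for all m ≥ 1.
Base case (m = 1): T(1) = 7, and the closed form gives 7. They agree.
Suppose the result is true for m = r, so T(r) = r(r^3 + 3r^2 + 5r - 2).
Then T(r+1) = T(r) + (4r^3 + 15r^2 + 23r + 7) = (r(r^3 + 3r^2 + 5r - 2)) + (4r^3 + 15r^2 + 23r + 7).
Simplifying, T(r+1) = (r + 1)(r^3 + 6r^2 + 14r + 7) = (r+1)((r+1)^3 + 3(r+1)^2 + 5(r+1) - 2),
which is the closed form with m = r+1.
Hence, by induction on m, the claim holds for every m ≥ 1.

T(m) = m(m^3 + 3m^2 + 5m - 2)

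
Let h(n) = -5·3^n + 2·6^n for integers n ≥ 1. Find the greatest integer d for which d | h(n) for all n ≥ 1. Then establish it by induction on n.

d = 3

Computing the first values: h(1) = -3 and h(2) = 27; gcd(-3, 27) = 3, so d ≤ 3.
We prove 3 | -5·3^n + 2·6^n for all n ≥ 1 by induction on n.
When n = 1: h(1) = -3 = 3·(-1), so 3 | h(1).
For the inductive step, assume it holds for an arbitrary r ≥ 1, i.e. 3 | h(r). Then
h(r+1) − 6·h(r) = (-5·3^(r+1) + 2·6^(r+1)) − 6·(-5·3^r + 2·6^r) = (-5)·3^r·(3 − 6) = (15)·3^r. Since 3 | h(r) by the inductive hypothesis, 3 | 6·h(r); and 3 | 15 since 15 = 3·5. Therefore 3 | h(r+1).
This completes the induction.
Therefore the largest such d is 3.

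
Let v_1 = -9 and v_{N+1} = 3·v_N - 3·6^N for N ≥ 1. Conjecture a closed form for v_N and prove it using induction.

v_N = -3^N - 6^N

Computing the first terms: v_1 = -9, v_2 = -45, v_3 = -243. This suggests v_N = -3^N - 6^N.
When N = 1: the formula gives -9 = -9 = v_1.
Inductive step: suppose the statement holds for some p ≥ 1, so v_p = -3^p - 6^p.
Then v_{p+1} = 3·v_p - 3·6^p = 3·(-3^p - 6^p) - 3·6^p = -3^(p + 1) - 6^(p + 1),
which is the claimed formula at N = p+1.
By induction, the statement is established for all N ≥ 1.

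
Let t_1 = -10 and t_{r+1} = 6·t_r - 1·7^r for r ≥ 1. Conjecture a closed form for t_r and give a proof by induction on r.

t_r = -3·6^(r - 1) - 7^r

Computing the first terms: t_1 = -10, t_2 = -67, t_3 = -451. This suggests t_r = -3·6^(r - 1) - 7^r.
For the base case r = 1: the formula gives -10 = -10 = t_1.
For the inductive step, assume it holds for an arbitrary j ≥ 1, so t_j = -3·6^(j - 1) - 7^j.
Then t_{j+1} = 6·t_j - 1·7^j = 6·(-3·6^(j - 1) - 7^j) - 1·7^j = -3·6^j - 7^(j + 1) = -3·6^((j+1) - 1) - 7^(j+1),
which is the claimed formula at r = j+1.
Hence, by induction on r, the claim holds for every r ≥ 1.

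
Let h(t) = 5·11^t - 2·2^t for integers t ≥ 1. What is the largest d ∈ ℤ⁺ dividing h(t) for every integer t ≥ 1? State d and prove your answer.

d = 3

Computing the first values: h(1) = 51 and h(2) = 597; gcd(51, 597) = 3, so d ≤ 3.
We prove 3 | 5·11^t - 2·2^t for all t ≥ 1 by induction on t.
When t = 1: h(1) = 51 = 3·(17), so 3 | h(1).
Suppose the result is true for t = i, i.e. 3 | h(i). Then
h(i+1) − 11·h(i) = (5·11^(i+1) - 2·2^(i+1)) − 11·(5·11^i - 2·2^i) = (-2)·2^i·(2 − 11) = (18)·2^i. Since 3 | h(i) by the inductive hypothesis, 3 | 11·h(i); and 3 | 18 since 18 = 3·6. Therefore 3 | h(i+1).
This completes the induction.
Therefore the largest such d is 3.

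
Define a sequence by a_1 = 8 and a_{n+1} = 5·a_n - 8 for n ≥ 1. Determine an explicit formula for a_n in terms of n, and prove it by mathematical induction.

a_n = 6·5^(n - 1) + 2

Computing the first terms: a_1 = 8, a_2 = 32, a_3 = 152. This suggests a_n = 6·5^(n - 1) + 2.
Base case (n = 1): the formula gives 8 = 8 = a_1.
Inductive step: suppose the statement holds for some k ≥ 1, so a_k = 6·5^(k - 1) + 2.
Then a_{k+1} = 5·a_k - 8 = 5·(6·5^(k - 1) + 2) - 8 = 6·5^k + 2 = 6·5^((k+1) - 1) + 2,
which is the claimed formula at n = k+1.
By induction, the statement is established for all n ≥ 1.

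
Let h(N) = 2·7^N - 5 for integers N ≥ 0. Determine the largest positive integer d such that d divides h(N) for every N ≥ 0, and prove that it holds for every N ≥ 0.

d = 3

Computing the first values: h(0) = -3 and h(1) = 9; gcd(-3, 9) = 3, so d ≤ 3.
We prove 3 | 2·7^N - 5 for all N ≥ 0 by induction on N.
Base step (N = 0): h(0) = -3 = 3·(-1), so 3 | h(0).
Suppose the result is true for N = j, i.e. 3 | h(j). Then
h(j+1) = 2·7^(j+1) - 5 = 7·(2·7^j - 5) + 30 = 7·h(j) + 30. The first term is divisible by 3 by the inductive hypothesis, and 30 is divisible by 3. Hence 3 | h(j+1).
By induction, the statement is established for all N ≥ 0.
Therefore the largest such d is 3.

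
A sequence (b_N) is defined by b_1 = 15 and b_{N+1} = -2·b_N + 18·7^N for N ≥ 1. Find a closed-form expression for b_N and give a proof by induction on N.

b_N = (-2)^(N - 1) + 2·7^N

Computing the first terms: b_1 = 15, b_2 = 96, b_3 = 690. This suggests b_N = (-2)^(N - 1) + 2·7^N.
For the base case N = 1: the formula gives 15 = 15 = b_1.
Inductive step: assume the claim holds for N = k, so b_k = (-2)^(k - 1) + 2·7^k.
Then b_{k+1} = -2·b_k + 18·7^k = -2·((-2)^(k - 1) + 2·7^k) + 18·7^k = (-2)^k + 2·7^(k + 1) = (-2)^((k+1) - 1) + 2·7^(k+1),
which is the claimed formula at N = k+1.
This completes the induction.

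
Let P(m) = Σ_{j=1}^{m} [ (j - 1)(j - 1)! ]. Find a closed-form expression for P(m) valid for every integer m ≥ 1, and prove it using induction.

We claim P(m) = m! - 1 for all m ≥ 1.
When m = 1: P(1) = 0, and the closed form gives 0. They agree.
For the inductive step, assume it holds for an arbitrary j ≥ 1, so P(j) = j! - 1.
Then P(j+1) = P(j) + (j·j!) = (j! - 1) + (j·j!).
Simplifying, P(j+1) = (j+1)! - 1,
which is the closed form with m = j+1.
Hence, by induction on m, the claim holds for every m ≥ 1.

P(m) = m! - 1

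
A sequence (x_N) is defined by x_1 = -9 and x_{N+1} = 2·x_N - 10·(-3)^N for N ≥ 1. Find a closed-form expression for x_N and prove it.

Computing the first terms: x_1 = -9, x_2 = 12, x_3 = -66. This suggests x_N = 2(-3)^N - 3·2^(N - 1).
Base step (N = 1): the formula gives -9 = -9 = x_1.
Inductive step: assume the claim holds for N = r, so x_r = 2(-3)^r - 3·2^(r - 1).
Then x_{r+1} = 2·x_r - 10·(-3)^r = 2·(2(-3)^r - 3·2^(r - 1)) - 10·(-3)^r = 2(-3)^(r + 1) - 3·2^r = 2(-3)^(r+1) - 3·2^((r+1) - 1),
which is the claimed formula at N = r+1.
By the principle of mathematical induction, the result holds for all N ≥ 1.

x_N = 2(-3)^N - 3·2^(N - 1)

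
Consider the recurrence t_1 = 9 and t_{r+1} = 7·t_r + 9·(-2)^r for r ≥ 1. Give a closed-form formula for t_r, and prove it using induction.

t_r = -(-2)^r + 7^r

Computing the first terms: t_1 = 9, t_2 = 45, t_3 = 351. This suggests t_r = -(-2)^r + 7^r.
Base case (r = 1): the formula gives 9 = 9 = t_1.
Suppose the result is true for r = j, so t_j = -(-2)^j + 7^j.
Then t_{j+1} = 7·t_j + 9·(-2)^j = 7·(-(-2)^j + 7^j) + 9·(-2)^j = -(-2)^(j + 1) + 7^(j + 1),
which is the claimed formula at r = j+1.
This completes the induction.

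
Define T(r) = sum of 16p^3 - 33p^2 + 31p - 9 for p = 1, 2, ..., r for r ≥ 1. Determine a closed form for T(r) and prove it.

We claim T(r) = r(4r + 1)(r^2 - r + 1) for all r ≥ 1.
Base step (r = 1): T(1) = 5, and the closed form gives 5. They agree.
Suppose the result is true for r = p, so T(p) = p(4p^3 - 3p^2 + 3p + 1).
Then T(p+1) = T(p) + (16p^3 + 15p^2 + 13p + 5) = (p(4p^3 - 3p^2 + 3p + 1)) + (16p^3 + 15p^2 + 13p + 5).
Simplifying, T(p+1) = (p + 1)(4p + 5)(p^2 + p + 1) = (p+1)(4(p+1) + 1)((p+1)^2 - (p+1) + 1),
which is the closed form with r = p+1.
Hence, by induction on r, the claim holds for every r ≥ 1.

T(r) = r(4r + 1)(r^2 - r + 1)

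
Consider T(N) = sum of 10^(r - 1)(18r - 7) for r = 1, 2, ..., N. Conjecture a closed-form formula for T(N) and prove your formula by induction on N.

T(N) = 10^N(2N - 1) + 1

We claim T(N) = 10^N(2N - 1) + 1 for all N ≥ 1.
Base step (N = 1): T(1) = 11, and the closed form gives 11. They agree.
Suppose the result is true for N = r, so T(r) = 10^r(2r - 1) + 1.
Then T(r+1) = T(r) + (10^r(18r + 11)) = (10^r(2r - 1) + 1) + (10^r(18r + 11)).
Simplifying, T(r+1) = 20·10^r·r + 10·10^r + 1 = 10^(r+1)(2(r+1) - 1) + 1,
which is the closed form with N = r+1.
This completes the induction.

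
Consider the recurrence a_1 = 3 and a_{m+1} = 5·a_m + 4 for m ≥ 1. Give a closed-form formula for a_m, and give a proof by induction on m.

a_m = 4·5^(m - 1) - 1

Computing the first terms: a_1 = 3, a_2 = 19, a_3 = 99. This suggests a_m = 4·5^(m - 1) - 1.
Base case (m = 1): the formula gives 3 = 3 = a_1.
Suppose the result is true for m = k, so a_k = 4·5^(k - 1) - 1.
Then a_{k+1} = 5·a_k + 4 = 5·(4·5^(k - 1) - 1) + 4 = 4·5^k - 1 = 4·5^((k+1) - 1) - 1,
which is the claimed formula at m = k+1.
Hence, by induction on m, the claim holds for every m ≥ 1.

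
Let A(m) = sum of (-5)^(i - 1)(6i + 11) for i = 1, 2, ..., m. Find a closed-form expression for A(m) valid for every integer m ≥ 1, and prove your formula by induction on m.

We claim A(m) = -(-5)^m(m + 2) + 2 for all m ≥ 1.
When m = 1: A(1) = 17, and the closed form gives 17. They agree.
Inductive step: assume the claim holds for m = i, so A(i) = -(-5)^i(i + 2) + 2.
Then A(i+1) = A(i) + ((-5)^i(6i + 17)) = (-(-5)^i(i + 2) + 2) + ((-5)^i(6i + 17)).
Simplifying, A(i+1) = 5(-5)^i·i + 15(-5)^i + 2 = -(-5)^(i+1)((i+1) + 2) + 2,
which is the closed form with m = i+1.
Hence, by induction on m, the claim holds for every m ≥ 1.

A(m) = -(-5)^m(m + 2) + 2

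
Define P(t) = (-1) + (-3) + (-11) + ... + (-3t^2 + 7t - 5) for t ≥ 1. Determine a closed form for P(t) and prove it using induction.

P(t) = -t(t^2 - 2t + 2)

We claim P(t) = -t(t^2 - 2t + 2) for all t ≥ 1.
Base case (t = 1): P(1) = -1, and the closed form gives -1. They agree.
Inductive step: assume the claim holds for t = p, so P(p) = p(-p^2 + 2p - 2).
Then P(p+1) = P(p) + (-3p^2 + p - 1) = (p(-p^2 + 2p - 2)) + (-3p^2 + p - 1).
Simplifying, P(p+1) = -(p + 1)(p^2 + 1) = -(p+1)((p+1)^2 - 2(p+1) + 2),
which is the closed form with t = p+1.
Hence, by induction on t, the claim holds for every t ≥ 1.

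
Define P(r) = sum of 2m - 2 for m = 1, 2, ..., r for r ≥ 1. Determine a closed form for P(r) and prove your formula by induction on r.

We claim P(r) = r(r - 1) for all r ≥ 1.
For the base case r = 1: P(1) = 0, and the closed form gives 0. They agree.
For the inductive step, assume it holds for an arbitrary m ≥ 1, so P(m) = m(m - 1).
Then P(m+1) = P(m) + (2m) = (m(m - 1)) + (2m).
Simplifying, P(m+1) = m(m + 1) = (m+1)((m+1) - 1),
which is the closed form with r = m+1.
Hence, by induction on r, the claim holds for every r ≥ 1.

P(r) = r(r - 1)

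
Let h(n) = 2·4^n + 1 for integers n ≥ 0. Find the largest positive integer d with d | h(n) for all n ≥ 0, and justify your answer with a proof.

d = 3

Computing the first values: h(0) = 3 and h(1) = 9; gcd(3, 9) = 3, so d ≤ 3.
We prove 3 | 2·4^n + 1 for all n ≥ 0 by induction on n.
Base step (n = 0): h(0) = 3 = 3·(1), so 3 | h(0).
Inductive step: assume the claim holds for n = m, i.e. 3 | h(m). Then
h(m+1) = 2·4^(m+1) + 1 = 4·(2·4^m + 1) - 3 = 4·h(m) - 3. The first term is divisible by 3 by the inductive hypothesis, and -3 is divisible by 3. Hence 3 | h(m+1).
By induction, the statement is established for all n ≥ 0.
Therefore the largest such d is 3.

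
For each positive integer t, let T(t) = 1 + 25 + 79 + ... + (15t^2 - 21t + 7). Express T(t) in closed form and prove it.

We claim T(t) = t(5t^2 - 3t - 1) for all t ≥ 1.
Base case (t = 1): T(1) = 1, and the closed form gives 1. They agree.
For the inductive step, assume it holds for an arbitrary m ≥ 1, so T(m) = m(5m^2 - 3m - 1).
Then T(m+1) = T(m) + (15m^2 + 9m + 1) = (m(5m^2 - 3m - 1)) + (15m^2 + 9m + 1).
Simplifying, T(m+1) = (m + 1)(5m^2 + 7m + 1) = (m+1)(5(m+1)^2 - 3(m+1) - 1),
which is the closed form with t = m+1.
By the principle of mathematical induction, the result holds for all t ≥ 1.

T(t) = t(5t^2 - 3t - 1)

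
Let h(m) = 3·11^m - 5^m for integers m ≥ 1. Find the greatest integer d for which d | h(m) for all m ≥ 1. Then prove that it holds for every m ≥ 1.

d = 2

Computing the first values: h(1) = 28 and h(2) = 338; gcd(28, 338) = 2, so d ≤ 2.
We prove 2 | 3·11^m - 5^m for all m ≥ 1 by induction on m.
When m = 1: h(1) = 28 = 2·(14), so 2 | h(1).
Inductive step: assume the claim holds for m = i, i.e. 2 | h(i). Then
h(i+1) − 11·h(i) = (3·11^(i+1) - 5^(i+1)) − 11·(3·11^i - 5^i) = (-1)·5^i·(5 − 11) = (6)·5^i. Since 2 | h(i) by the inductive hypothesis, 2 | 11·h(i); and 2 | 6 since 6 = 2·3. Therefore 2 | h(i+1).
By the principle of mathematical induction, the result holds for all m ≥ 1.
Therefore the largest such d is 2.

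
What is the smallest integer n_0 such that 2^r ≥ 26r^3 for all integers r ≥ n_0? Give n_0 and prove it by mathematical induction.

n_0 = 17

At r = 16: 65536 < 106496, so the inequality fails and n_0 ≥ 17. We prove 2^r ≥ 26r^3 for all r ≥ 17.
When r = 17: 2^r = 131072 and 26r^3 = 127738, so 131072 ≥ 127738.
Inductive step: assume the claim holds for r = k, so 2^k ≥ 26k^3.
Then 2^(k + 1) = 2·(2^k) ≥ 2·(26k^3).
Also, for k ≥ 17 we have 2·(26k^3) ≥ 26(k+1)^3, since 2 ≥ (1 + 1/k)^3 for all k ≥ 17.
Combining, 2^(k + 1) ≥ 26(k+1)^3.
This completes the induction.
Hence the smallest such n_0 is 17.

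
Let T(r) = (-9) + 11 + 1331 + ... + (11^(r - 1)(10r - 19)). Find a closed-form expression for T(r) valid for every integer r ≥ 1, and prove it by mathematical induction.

We claim T(r) = 11^r(r - 2) + 2 for all r ≥ 1.
When r = 1: T(1) = -9, and the closed form gives -9. They agree.
Suppose the result is true for r = m, so T(m) = 11^m(m - 2) + 2.
Then T(m+1) = T(m) + (11^m(10m - 9)) = (11^m(m - 2) + 2) + (11^m(10m - 9)).
Simplifying, T(m+1) = 11^(m + 1)m - 11^(m + 1) + 2 = 11^(m+1)((m+1) - 2) + 2,
which is the closed form with r = m+1.
By induction, the statement is established for all r ≥ 1.

T(r) = 11^r(r - 2) + 2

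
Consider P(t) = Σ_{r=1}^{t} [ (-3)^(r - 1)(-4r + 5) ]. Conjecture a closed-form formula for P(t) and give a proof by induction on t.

We claim P(t) = (-3)^t(t - 1) + 1 for all t ≥ 1.
For the base case t = 1: P(1) = 1, and the closed form gives 1. They agree.
Inductive step: suppose the statement holds for some r ≥ 1, so P(r) = (-3)^r(r - 1) + 1.
Then P(r+1) = P(r) + ((-3)^r(-4r + 1)) = ((-3)^r(r - 1) + 1) + ((-3)^r(-4r + 1)).
Simplifying, P(r+1) = (-3)^(r + 1)r + 1 = (-3)^(r+1)((r+1) - 1) + 1,
which is the closed form with t = r+1.
Hence, by induction on t, the claim holds for every t ≥ 1.

P(t) = (-3)^t(t - 1) + 1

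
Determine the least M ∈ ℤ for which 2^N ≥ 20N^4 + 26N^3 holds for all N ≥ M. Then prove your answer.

M = 23

At N = 22: 4194304 < 4961968, so the inequality fails and M ≥ 23. We prove 2^N ≥ 20N^4 + 26N^3 for all N ≥ 23.
When N = 23: 2^N = 8388608 and 20N^4 + 26N^3 = 5913162, so 8388608 ≥ 5913162.
For the inductive step, assume it holds for an arbitrary m ≥ 23, so 2^m ≥ 20m^4 + 26m^3.
Then 2^(m + 1) = 2·(2^m) ≥ 2·(20m^4 + 26m^3).
Also, for m ≥ 23 we have 2·(20m^4 + 26m^3) ≥ 20(m+1)^4 + 26(m+1)^3, since 2·(20m^4 + 26m^3) − (20(m+1)^4 + 26(m+1)^3) = 20m^4 - 54m^3 - 198m^2 - 158m - 46, which is nonnegative for all m ≥ 23.
Combining, 2^(m + 1) ≥ 20(m+1)^4 + 26(m+1)^3.
This completes the induction.
Hence the smallest such M is 23.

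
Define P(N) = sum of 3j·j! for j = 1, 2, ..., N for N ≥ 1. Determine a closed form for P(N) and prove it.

We claim P(N) = 3(N + 1)! - 3 for all N ≥ 1.
Base step (N = 1): P(1) = 3, and the closed form gives 3. They agree.
Inductive step: suppose the statement holds for some j ≥ 1, so P(j) = 3(j + 1)! - 3.
Then P(j+1) = P(j) + (3(j + 1)(j + 1)!) = (3(j + 1)! - 3) + (3(j + 1)(j + 1)!).
Simplifying, P(j+1) = 3((j+1) + 1)! - 3,
which is the closed form with N = j+1.
By the principle of mathematical induction, the result holds for all N ≥ 1.

P(N) = 3(N + 1)! - 3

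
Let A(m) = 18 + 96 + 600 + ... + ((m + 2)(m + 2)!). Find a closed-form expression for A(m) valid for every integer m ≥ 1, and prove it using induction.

We claim A(m) = (m + 3)! - 6 for all m ≥ 1.
When m = 1: A(1) = 18, and the closed form gives 18. They agree.
Inductive step: assume the claim holds for m = j, so A(j) = (j + 3)! - 6.
Then A(j+1) = A(j) + ((j + 3)(j + 3)!) = ((j + 3)! - 6) + ((j + 3)(j + 3)!).
Simplifying, A(j+1) = ((j+1) + 3)! - 6,
which is the closed form with m = j+1.
This completes the induction.

A(m) = (m + 3)! - 6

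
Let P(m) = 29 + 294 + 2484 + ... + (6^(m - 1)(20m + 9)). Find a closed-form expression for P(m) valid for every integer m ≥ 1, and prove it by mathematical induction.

P(m) = 6^m(4m + 1) - 1

We claim P(m) = 6^m(4m + 1) - 1 for all m ≥ 1.
When m = 1: P(1) = 29, and the closed form gives 29. They agree.
Inductive step: assume the claim holds for m = i, so P(i) = 6^i(4i + 1) - 1.
Then P(i+1) = P(i) + (6^i(20i + 29)) = (6^i(4i + 1) - 1) + (6^i(20i + 29)).
Simplifying, P(i+1) = 24·6^i·i + 30·6^i - 1 = 6^(i+1)(4(i+1) + 1) - 1,
which is the closed form with m = i+1.
Hence, by induction on m, the claim holds for every m ≥ 1.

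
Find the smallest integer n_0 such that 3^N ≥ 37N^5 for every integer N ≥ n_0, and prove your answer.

n_0 = 16

At N = 15: 14348907 < 28096875, so the inequality fails and n_0 ≥ 16. We prove 3^N ≥ 37N^5 for all N ≥ 16.
Base case (N = 16): 3^N = 43046721 and 37N^5 = 38797312, so 43046721 ≥ 38797312.
For the inductive step, assume it holds for an arbitrary k ≥ 16, so 3^k ≥ 37k^5.
Then 3^(k + 1) = 3·(3^k) ≥ 3·(37k^5).
Also, for k ≥ 16 we have 3·(37k^5) ≥ 37(k+1)^5, since 3 ≥ (1 + 1/k)^5 for all k ≥ 16.
Combining, 3^(k + 1) ≥ 37(k+1)^5.
By the principle of mathematical induction, the result holds for all N ≥ 16.
Hence the smallest such n_0 is 16.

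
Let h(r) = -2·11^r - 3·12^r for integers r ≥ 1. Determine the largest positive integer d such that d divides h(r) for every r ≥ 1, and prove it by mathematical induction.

d = 2

Computing the first values: h(1) = -58 and h(2) = -674; gcd(-58, -674) = 2, so d ≤ 2.
We prove 2 | -2·11^r - 3·12^r for all r ≥ 1 by induction on r.
For the base case r = 1: h(1) = -58 = 2·(-29), so 2 | h(1).
For the inductive step, assume it holds for an arbitrary p ≥ 1, i.e. 2 | h(p). Then
h(p+1) − 12·h(p) = (-2·11^(p+1) - 3·12^(p+1)) − 12·(-2·11^p - 3·12^p) = (-2)·11^p·(11 − 12) = (2)·11^p. Since 2 | h(p) by the inductive hypothesis, 2 | 12·h(p); and 2 | 2 since 2 = 2·1. Therefore 2 | h(p+1).
This completes the induction.
Therefore the largest such d is 2.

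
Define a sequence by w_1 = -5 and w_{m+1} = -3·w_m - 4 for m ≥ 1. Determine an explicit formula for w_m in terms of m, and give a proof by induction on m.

w_m = -4(-3)^(m - 1) - 1

Computing the first terms: w_1 = -5, w_2 = 11, w_3 = -37. This suggests w_m = -4(-3)^(m - 1) - 1.
Base case (m = 1): the formula gives -5 = -5 = w_1.
For the inductive step, assume it holds for an arbitrary p ≥ 1, so w_p = -4(-3)^(p - 1) - 1.
Then w_{p+1} = -3·w_p - 4 = -3·(-4(-3)^(p - 1) - 1) - 4 = -4(-3)^p - 1 = -4(-3)^((p+1) - 1) - 1,
which is the claimed formula at m = p+1.
This completes the induction.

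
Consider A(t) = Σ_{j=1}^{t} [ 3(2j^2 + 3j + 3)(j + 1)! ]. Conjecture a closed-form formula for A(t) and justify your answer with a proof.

A(t) = (6t + 3)(t + 2)! - 6

We claim A(t) = (6t + 3)(t + 2)! - 6 for all t ≥ 1.
For the base case t = 1: A(1) = 48, and the closed form gives 48. They agree.
For the inductive step, assume it holds for an arbitrary j ≥ 1, so A(j) = (6j + 3)(j + 2)! - 6.
Then A(j+1) = A(j) + (3(2j^2 + 7j + 8)(j + 2)!) = ((6j + 3)(j + 2)! - 6) + (3(2j^2 + 7j + 8)(j + 2)!).
Simplifying, A(j+1) = (6(j+1) + 3)((j+1) + 2)! - 6,
which is the closed form with t = j+1.
Hence, by induction on t, the claim holds for every t ≥ 1.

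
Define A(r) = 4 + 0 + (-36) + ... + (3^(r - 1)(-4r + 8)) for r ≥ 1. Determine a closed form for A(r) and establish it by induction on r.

We claim A(r) = 3^r(-2r + 5) - 5 for all r ≥ 1.
When r = 1: A(1) = 4, and the closed form gives 4. They agree.
Suppose the result is true for r = j, so A(j) = 3^j(-2j + 5) - 5.
Then A(j+1) = A(j) + (4·3^j(-j + 1)) = (3^j(-2j + 5) - 5) + (4·3^j(-j + 1)).
Simplifying, A(j+1) = -6·3^j·j + 9·3^j - 5 = 3^(j+1)(-2(j+1) + 5) - 5,
which is the closed form with r = j+1.
By the principle of mathematical induction, the result holds for all r ≥ 1.

A(r) = 3^r(-2r + 5) - 5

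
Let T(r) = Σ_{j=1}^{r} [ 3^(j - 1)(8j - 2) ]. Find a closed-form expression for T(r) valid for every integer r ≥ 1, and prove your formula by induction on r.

We claim T(r) = 3^r(4r - 3) + 3 for all r ≥ 1.
Base case (r = 1): T(1) = 6, and the closed form gives 6. They agree.
Inductive step: suppose the statement holds for some j ≥ 1, so T(j) = 3^j(4j - 3) + 3.
Then T(j+1) = T(j) + (3^j(8j + 6)) = (3^j(4j - 3) + 3) + (3^j(8j + 6)).
Simplifying, T(j+1) = 12·3^j·j + 3·3^j + 3 = 3^(j+1)(4(j+1) - 3) + 3,
which is the closed form with r = j+1.
By induction, the statement is established for all r ≥ 1.

T(r) = 3^r(4r - 3) + 3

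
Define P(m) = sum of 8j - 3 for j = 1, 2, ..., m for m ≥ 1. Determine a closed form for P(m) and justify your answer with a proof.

We claim P(m) = m(4m + 1) for all m ≥ 1.
Base case (m = 1): P(1) = 5, and the closed form gives 5. They agree.
Suppose the result is true for m = j, so P(j) = j(4j + 1).
Then P(j+1) = P(j) + (8j + 5) = (j(4j + 1)) + (8j + 5).
Simplifying, P(j+1) = (j + 1)(4j + 5) = (j+1)(4(j+1) + 1),
which is the closed form with m = j+1.
By induction, the statement is established for all m ≥ 1.

P(m) = m(4m + 1)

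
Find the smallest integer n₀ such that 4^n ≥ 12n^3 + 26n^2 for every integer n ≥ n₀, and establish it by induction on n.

n₀ = 6

At n = 5: 1024 < 2150, so the inequality fails and n₀ ≥ 6. We prove 4^n ≥ 12n^3 + 26n^2 for all n ≥ 6.
Base case (n = 6): 4^n = 4096 and 12n^3 + 26n^2 = 3528, so 4096 ≥ 3528.
Inductive step: assume the claim holds for n = r, so 4^r ≥ 12r^3 + 26r^2.
Then 4^(r + 1) = 4·(4^r) ≥ 4·(12r^3 + 26r^2).
Also, for r ≥ 6 we have 4·(12r^3 + 26r^2) ≥ 12(r+1)^3 + 26(r+1)^2, since 4·(12r^3 + 26r^2) − (12(r+1)^3 + 26(r+1)^2) = 36r^3 + 42r^2 - 88r - 38, which is nonnegative for all r ≥ 6.
Combining, 4^(r + 1) ≥ 12(r+1)^3 + 26(r+1)^2.
This completes the induction.
Hence the smallest such n₀ is 6.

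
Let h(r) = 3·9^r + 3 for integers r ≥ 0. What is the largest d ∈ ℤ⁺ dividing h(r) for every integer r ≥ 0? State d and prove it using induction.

Computing the first values: h(0) = 6 and h(1) = 30; gcd(6, 30) = 6, so d ≤ 6.
We prove 6 | 3·9^r + 3 for all r ≥ 0 by induction on r.
Base step (r = 0): h(0) = 6 = 6·(1), so 6 | h(0).
For the inductive step, assume it holds for an arbitrary p ≥ 0, i.e. 6 | h(p). Then
h(p+1) = 3·9^(p+1) + 3 = 9·(3·9^p + 3) - 24 = 9·h(p) - 24. The first term is divisible by 6 by the inductive hypothesis, and -24 is divisible by 6. Hence 6 | h(p+1).
By induction, the statement is established for all r ≥ 0.
Therefore the largest such d is 6.

d = 6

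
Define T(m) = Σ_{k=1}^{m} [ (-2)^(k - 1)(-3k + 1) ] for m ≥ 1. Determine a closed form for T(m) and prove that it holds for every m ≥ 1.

T(m) = (-2)^m·m

We claim T(m) = (-2)^m·m for all m ≥ 1.
When m = 1: T(1) = -2, and the closed form gives -2. They agree.
Suppose the result is true for m = k, so T(k) = (-2)^k·k.
Then T(k+1) = T(k) + ((-2)^k(-3k - 2)) = ((-2)^k·k) + ((-2)^k(-3k - 2)).
Simplifying, T(k+1) = (-2)^(k + 1)(k + 1) = (-2)^(k+1)·(k+1),
which is the closed form with m = k+1.
By the principle of mathematical induction, the result holds for all m ≥ 1.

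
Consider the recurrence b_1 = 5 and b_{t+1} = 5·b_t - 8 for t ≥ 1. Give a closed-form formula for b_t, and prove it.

b_t = 3·5^(t - 1) + 2

Computing the first terms: b_1 = 5, b_2 = 17, b_3 = 77. This suggests b_t = 3·5^(t - 1) + 2.
Base case (t = 1): the formula gives 5 = 5 = b_1.
Suppose the result is true for t = p, so b_p = 3·5^(p - 1) + 2.
Then b_{p+1} = 5·b_p - 8 = 5·(3·5^(p - 1) + 2) - 8 = 3·5^p + 2 = 3·5^((p+1) - 1) + 2,
which is the claimed formula at t = p+1.
Hence, by induction on t, the claim holds for every t ≥ 1.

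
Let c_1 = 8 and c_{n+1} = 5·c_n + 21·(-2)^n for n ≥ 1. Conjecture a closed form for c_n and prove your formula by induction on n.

c_n = -3(-2)^n + 2·5^(n - 1)

Computing the first terms: c_1 = 8, c_2 = -2, c_3 = 74. This suggests c_n = -3(-2)^n + 2·5^(n - 1).
For the base case n = 1: the formula gives 8 = 8 = c_1.
Inductive step: assume the claim holds for n = p, so c_p = -3(-2)^p + 2·5^(p - 1).
Then c_{p+1} = 5·c_p + 21·(-2)^p = 5·(-3(-2)^p + 2·5^(p - 1)) + 21·(-2)^p = -3(-2)^(p + 1) + 2·5^p = -3(-2)^(p+1) + 2·5^((p+1) - 1),
which is the claimed formula at n = p+1.
This completes the induction.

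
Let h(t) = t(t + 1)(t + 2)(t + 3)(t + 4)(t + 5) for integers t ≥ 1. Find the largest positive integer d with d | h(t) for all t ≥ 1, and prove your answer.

d = 720

Computing the first values: h(1) = 720 and h(2) = 5040; gcd(720, 5040) = 720, so d ≤ 720.
We prove 720 | t(t + 1)(t + 2)(t + 3)(t + 4)(t + 5) for all t ≥ 1 by induction on t.
For the base case t = 1: h(1) = 720 = 720·(1), so 720 | h(1).
Inductive step: suppose the statement holds for some r ≥ 1, i.e. 720 | h(r). Then
h(r+1) − h(r) = (r+1)·(r+2)·(r+3)·(r+4)·(r+5)·(r+6) − r·(r+1)·(r+2)·(r+3)·(r+4)·(r+5) = (r+1)·(r+2)·(r+3)·(r+4)·(r+5)·[(r+6) − r] = 6·(r+1)·(r+2)·(r+3)·(r+4)·(r+5). The product of 5 consecutive integers is divisible by (5)! = 120, so h(r+1) − h(r) is divisible by 6·120 = 720. By the inductive hypothesis 720 | h(r), hence 720 | h(r+1).
This completes the induction.
Therefore the largest such d is 720.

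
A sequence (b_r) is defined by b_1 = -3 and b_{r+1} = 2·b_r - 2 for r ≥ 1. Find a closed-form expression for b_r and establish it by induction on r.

Computing the first terms: b_1 = -3, b_2 = -8, b_3 = -18. This suggests b_r = -5·2^(r - 1) + 2.
Base step (r = 1): the formula gives -3 = -3 = b_1.
Inductive step: assume the claim holds for r = k, so b_k = -5·2^(k - 1) + 2.
Then b_{k+1} = 2·b_k - 2 = 2·(-5·2^(k - 1) + 2) - 2 = -5·2^k + 2 = -5·2^((k+1) - 1) + 2,
which is the claimed formula at r = k+1.
This completes the induction.

b_r = -5·2^(r - 1) + 2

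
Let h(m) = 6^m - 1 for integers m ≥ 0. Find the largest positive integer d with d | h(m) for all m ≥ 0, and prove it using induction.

Computing the first values: h(0) = 0 and h(1) = 5; gcd(0, 5) = 5, so d ≤ 5.
We prove 5 | 6^m - 1 for all m ≥ 0 by induction on m.
When m = 0: h(0) = 0 = 5·(0), so 5 | h(0).
Inductive step: assume the claim holds for m = r, i.e. 5 | h(r). Then
h(r+1) = 6^(r+1) - 1 = 6·(6^r - 1) + 5 = 6·h(r) + 5. The first term is divisible by 5 by the inductive hypothesis, and 5 is divisible by 5. Hence 5 | h(r+1).
By induction, the statement is established for all m ≥ 0.
Therefore the largest such d is 5.

d = 5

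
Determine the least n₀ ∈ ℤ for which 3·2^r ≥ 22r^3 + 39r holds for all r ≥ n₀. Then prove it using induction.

n₀ = 15

At r = 14: 49152 < 60914, so the inequality fails and n₀ ≥ 15. We prove 3·2^r ≥ 22r^3 + 39r for all r ≥ 15.
When r = 15: 3·2^r = 98304 and 22r^3 + 39r = 74835, so 98304 ≥ 74835.
Inductive step: assume the claim holds for r = i, so 3·2^i ≥ 22i^3 + 39i.
Then 3·2^(i + 1) = 2·(3·2^i) ≥ 2·(22i^3 + 39i).
Also, for i ≥ 15 we have 2·(22i^3 + 39i) ≥ 22(i+1)^3 + 39(i+1), since 2·(22i^3 + 39i) − (22(i+1)^3 + 39(i+1)) = 22i^3 - 66i^2 - 27i - 61, which is nonnegative for all i ≥ 15.
Combining, 3·2^(i + 1) ≥ 22(i+1)^3 + 39(i+1).
Hence, by induction on r, the claim holds for every r ≥ 15.
Hence the smallest such n₀ is 15.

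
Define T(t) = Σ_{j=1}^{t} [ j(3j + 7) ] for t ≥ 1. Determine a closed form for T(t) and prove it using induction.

We claim T(t) = t(t + 1)(t + 4) for all t ≥ 1.
When t = 1: T(1) = 10, and the closed form gives 10. They agree.
Inductive step: suppose the statement holds for some j ≥ 1, so T(j) = j(j^2 + 5j + 4).
Then T(j+1) = T(j) + ((j + 1)(3j + 10)) = (j(j^2 + 5j + 4)) + ((j + 1)(3j + 10)).
Simplifying, T(j+1) = (j + 1)(j + 2)(j + 5) = (j+1)((j+1) + 1)((j+1) + 4),
which is the closed form with t = j+1.
By induction, the statement is established for all t ≥ 1.

T(t) = t(t + 1)(t + 4)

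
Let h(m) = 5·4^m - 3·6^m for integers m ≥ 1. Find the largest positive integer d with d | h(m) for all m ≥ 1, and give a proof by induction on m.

Computing the first values: h(1) = 2 and h(2) = -28; gcd(2, -28) = 2, so d ≤ 2.
We prove 2 | 5·4^m - 3·6^m for all m ≥ 1 by induction on m.
Base case (m = 1): h(1) = 2 = 2·(1), so 2 | h(1).
Suppose the result is true for m = i, i.e. 2 | h(i). Then
h(i+1) − 6·h(i) = (5·4^(i+1) - 3·6^(i+1)) − 6·(5·4^i - 3·6^i) = (5)·4^i·(4 − 6) = (-10)·4^i. Since 2 | h(i) by the inductive hypothesis, 2 | 6·h(i); and 2 | -10 since -10 = 2·-5. Therefore 2 | h(i+1).
By induction, the statement is established for all m ≥ 1.
Therefore the largest such d is 2.

d = 2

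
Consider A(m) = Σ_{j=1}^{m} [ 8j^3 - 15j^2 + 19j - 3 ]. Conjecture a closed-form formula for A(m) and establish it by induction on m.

We claim A(m) = m(2m^3 - m^2 + 4m + 4) for all m ≥ 1.
Base step (m = 1): A(1) = 9, and the closed form gives 9. They agree.
Suppose the result is true for m = j, so A(j) = j(2j^3 - j^2 + 4j + 4).
Then A(j+1) = A(j) + (8j^3 + 9j^2 + 13j + 9) = (j(2j^3 - j^2 + 4j + 4)) + (8j^3 + 9j^2 + 13j + 9).
Simplifying, A(j+1) = (j + 1)(2j^3 + 5j^2 + 8j + 9) = (j+1)(2(j+1)^3 - (j+1)^2 + 4(j+1) + 4),
which is the closed form with m = j+1.
Hence, by induction on m, the claim holds for every m ≥ 1.

A(m) = m(2m^3 - m^2 + 4m + 4)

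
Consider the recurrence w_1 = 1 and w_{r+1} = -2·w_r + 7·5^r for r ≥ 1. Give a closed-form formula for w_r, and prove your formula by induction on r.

Computing the first terms: w_1 = 1, w_2 = 33, w_3 = 109. This suggests w_r = -(-2)^(r + 1) + 5^r.
For the base case r = 1: the formula gives 1 = 1 = w_1.
For the inductive step, assume it holds for an arbitrary m ≥ 1, so w_m = -(-2)^(m + 1) + 5^m.
Then w_{m+1} = -2·w_m + 7·5^m = -2·(-(-2)^(m + 1) + 5^m) + 7·5^m = -(-2)^(m + 2) + 5^(m + 1) = -(-2)^((m+1) + 1) + 5^(m+1),
which is the claimed formula at r = m+1.
Hence, by induction on r, the claim holds for every r ≥ 1.

w_r = -(-2)^(r + 1) + 5^r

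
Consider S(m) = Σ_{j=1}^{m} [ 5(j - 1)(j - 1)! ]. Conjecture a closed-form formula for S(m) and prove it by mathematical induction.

S(m) = 5m! - 5

We claim S(m) = 5m! - 5 for all m ≥ 1.
When m = 1: S(1) = 0, and the closed form gives 0. They agree.
For the inductive step, assume it holds for an arbitrary j ≥ 1, so S(j) = 5j! - 5.
Then S(j+1) = S(j) + (5j·j!) = (5j! - 5) + (5j·j!).
Simplifying, S(j+1) = 5(j+1)! - 5,
which is the closed form with m = j+1.
By induction, the statement is established for all m ≥ 1.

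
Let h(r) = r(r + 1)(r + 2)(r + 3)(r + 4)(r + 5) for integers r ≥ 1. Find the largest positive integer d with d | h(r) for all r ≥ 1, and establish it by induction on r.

d = 720

Computing the first values: h(1) = 720 and h(2) = 5040; gcd(720, 5040) = 720, so d ≤ 720.
We prove 720 | r(r + 1)(r + 2)(r + 3)(r + 4)(r + 5) for all r ≥ 1 by induction on r.
When r = 1: h(1) = 720 = 720·(1), so 720 | h(1).
Inductive step: assume the claim holds for r = j, i.e. 720 | h(j). Then
h(j+1) − h(j) = (j+1)·(j+2)·(j+3)·(j+4)·(j+5)·(j+6) − j·(j+1)·(j+2)·(j+3)·(j+4)·(j+5) = (j+1)·(j+2)·(j+3)·(j+4)·(j+5)·[(j+6) − j] = 6·(j+1)·(j+2)·(j+3)·(j+4)·(j+5). The product of 5 consecutive integers is divisible by (5)! = 120, so h(j+1) − h(j) is divisible by 6·120 = 720. By the inductive hypothesis 720 | h(j), hence 720 | h(j+1).
By the principle of mathematical induction, the result holds for all r ≥ 1.
Therefore the largest such d is 720.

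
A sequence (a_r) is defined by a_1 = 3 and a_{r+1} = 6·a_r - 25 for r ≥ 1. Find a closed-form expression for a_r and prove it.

Computing the first terms: a_1 = 3, a_2 = -7, a_3 = -67. This suggests a_r = -2·6^(r - 1) + 5.
For the base case r = 1: the formula gives 3 = 3 = a_1.
For the inductive step, assume it holds for an arbitrary p ≥ 1, so a_p = -2·6^(p - 1) + 5.
Then a_{p+1} = 6·a_p - 25 = 6·(-2·6^(p - 1) + 5) - 25 = -2·6^p + 5 = -2·6^((p+1) - 1) + 5,
which is the claimed formula at r = p+1.
This completes the induction.

a_r = -2·6^(r - 1) + 5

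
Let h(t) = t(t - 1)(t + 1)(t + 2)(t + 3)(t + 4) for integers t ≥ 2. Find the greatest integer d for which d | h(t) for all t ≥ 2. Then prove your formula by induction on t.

d = 720

Computing the first values: h(2) = 720 and h(3) = 5040; gcd(720, 5040) = 720, so d ≤ 720.
We prove 720 | t(t - 1)(t + 1)(t + 2)(t + 3)(t + 4) for all t ≥ 2 by induction on t.
Base case (t = 2): h(2) = 720 = 720·(1), so 720 | h(2).
For the inductive step, assume it holds for an arbitrary m ≥ 2, i.e. 720 | h(m). Then
h(m+1) − h(m) = m·(m+1)·(m+2)·(m+3)·(m+4)·(m+5) − (m-1)·m·(m+1)·(m+2)·(m+3)·(m+4) = m·(m+1)·(m+2)·(m+3)·(m+4)·[(m+5) − (m-1)] = 6·m·(m+1)·(m+2)·(m+3)·(m+4). The product of 5 consecutive integers is divisible by (5)! = 120, so h(m+1) − h(m) is divisible by 6·120 = 720. By the inductive hypothesis 720 | h(m), hence 720 | h(m+1).
This completes the induction.
Therefore the largest such d is 720.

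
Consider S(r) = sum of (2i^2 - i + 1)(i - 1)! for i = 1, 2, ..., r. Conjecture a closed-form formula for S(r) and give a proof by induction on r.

S(r) = (2r + 1)r! - 1

We claim S(r) = (2r + 1)r! - 1 for all r ≥ 1.
Base case (r = 1): S(1) = 2, and the closed form gives 2. They agree.
For the inductive step, assume it holds for an arbitrary i ≥ 1, so S(i) = (2i + 1)i! - 1.
Then S(i+1) = S(i) + ((2i^2 + 3i + 2)i!) = ((2i + 1)i! - 1) + ((2i^2 + 3i + 2)i!).
Simplifying, S(i+1) = (2(i+1) + 1)(i+1)! - 1,
which is the closed form with r = i+1.
Hence, by induction on r, the claim holds for every r ≥ 1.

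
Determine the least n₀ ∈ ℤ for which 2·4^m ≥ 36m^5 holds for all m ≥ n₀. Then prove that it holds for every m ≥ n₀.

n₀ = 11

At m = 10: 2097152 < 3600000, so the inequality fails and n₀ ≥ 11. We prove 2·4^m ≥ 36m^5 for all m ≥ 11.
When m = 11: 2·4^m = 8388608 and 36m^5 = 5797836, so 8388608 ≥ 5797836.
Inductive step: assume the claim holds for m = k, so 2·4^k ≥ 36k^5.
Then 2·4^(k + 1) = 4·(2·4^k) ≥ 4·(36k^5).
Also, for k ≥ 11 we have 4·(36k^5) ≥ 36(k+1)^5, since 4 ≥ (1 + 1/k)^5 for all k ≥ 11.
Combining, 2·4^(k + 1) ≥ 36(k+1)^5.
This completes the induction.
Hence the smallest such n₀ is 11.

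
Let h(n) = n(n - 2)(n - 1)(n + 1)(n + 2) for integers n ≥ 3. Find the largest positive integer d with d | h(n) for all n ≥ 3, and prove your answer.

Computing the first values: h(3) = 120 and h(4) = 720; gcd(120, 720) = 120, so d ≤ 120.
We prove 120 | n(n - 2)(n - 1)(n + 1)(n + 2) for all n ≥ 3 by induction on n.
Base case (n = 3): h(3) = 120 = 120·(1), so 120 | h(3).
Inductive step: suppose the statement holds for some p ≥ 3, i.e. 120 | h(p). Then
h(p+1) − h(p) = (p-1)·p·(p+1)·(p+2)·(p+3) − (p-2)·(p-1)·p·(p+1)·(p+2) = (p-1)·p·(p+1)·(p+2)·[(p+3) − (p-2)] = 5·(p-1)·p·(p+1)·(p+2). The product of 4 consecutive integers is divisible by (4)! = 24, so h(p+1) − h(p) is divisible by 5·24 = 120. By the inductive hypothesis 120 | h(p), hence 120 | h(p+1).
By the principle of mathematical induction, the result holds for all n ≥ 3.
Therefore the largest such d is 120.

d = 120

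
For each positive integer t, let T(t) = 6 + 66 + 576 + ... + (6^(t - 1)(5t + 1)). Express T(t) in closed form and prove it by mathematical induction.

We claim T(t) = 6^t·t for all t ≥ 1.
Base step (t = 1): T(1) = 6, and the closed form gives 6. They agree.
For the inductive step, assume it holds for an arbitrary k ≥ 1, so T(k) = 6^k·k.
Then T(k+1) = T(k) + (6^k(5k + 6)) = (6^k·k) + (6^k(5k + 6)).
Simplifying, T(k+1) = 6^(k + 1)(k + 1) = 6^(k+1)·(k+1),
which is the closed form with t = k+1.
By the principle of mathematical induction, the result holds for all t ≥ 1.

T(t) = 6^t·t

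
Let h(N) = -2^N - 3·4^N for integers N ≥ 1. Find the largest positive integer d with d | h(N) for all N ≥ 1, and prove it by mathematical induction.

Computing the first values: h(1) = -14 and h(2) = -52; gcd(-14, -52) = 2, so d ≤ 2.
We prove 2 | -2^N - 3·4^N for all N ≥ 1 by induction on N.
For the base case N = 1: h(1) = -14 = 2·(-7), so 2 | h(1).
Inductive step: assume the claim holds for N = i, i.e. 2 | h(i). Then
h(i+1) − 4·h(i) = (-2^(i+1) - 3·4^(i+1)) − 4·(-2^i - 3·4^i) = (-1)·2^i·(2 − 4) = (2)·2^i. Since 2 | h(i) by the inductive hypothesis, 2 | 4·h(i); and 2 | 2 since 2 = 2·1. Therefore 2 | h(i+1).
Hence, by induction on N, the claim holds for every N ≥ 1.
Therefore the largest such d is 2.

d = 2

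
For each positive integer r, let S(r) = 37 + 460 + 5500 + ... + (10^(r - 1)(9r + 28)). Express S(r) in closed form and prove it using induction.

We claim S(r) = 10^r(r + 3) - 3 for all r ≥ 1.
For the base case r = 1: S(1) = 37, and the closed form gives 37. They agree.
Suppose the result is true for r = j, so S(j) = 10^j(j + 3) - 3.
Then S(j+1) = S(j) + (10^j(9j + 37)) = (10^j(j + 3) - 3) + (10^j(9j + 37)).
Simplifying, S(j+1) = 10·10^j·j + 40·10^j - 3 = 10^(j+1)((j+1) + 3) - 3,
which is the closed form with r = j+1.
By induction, the statement is established for all r ≥ 1.

S(r) = 10^r(r + 3) - 3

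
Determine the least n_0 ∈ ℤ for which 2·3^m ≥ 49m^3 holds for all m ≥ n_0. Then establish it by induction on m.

At m = 8: 13122 < 25088, so the inequality fails and n_0 ≥ 9. We prove 2·3^m ≥ 49m^3 for all m ≥ 9.
When m = 9: 2·3^m = 39366 and 49m^3 = 35721, so 39366 ≥ 35721.
Inductive step: suppose the statement holds for some i ≥ 9, so 2·3^i ≥ 49i^3.
Then 2·3^(i + 1) = 3·(2·3^i) ≥ 3·(49i^3).
Also, for i ≥ 9 we have 3·(49i^3) ≥ 49(i+1)^3, since 3 ≥ (1 + 1/i)^3 for all i ≥ 9.
Combining, 2·3^(i + 1) ≥ 49(i+1)^3.
By the principle of mathematical induction, the result holds for all m ≥ 9.
Hence the smallest such n_0 is 9.

n_0 = 9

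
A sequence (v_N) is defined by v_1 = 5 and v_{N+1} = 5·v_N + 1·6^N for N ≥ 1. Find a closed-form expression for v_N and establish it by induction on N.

v_N = -5^(N - 1) + 6^N

Computing the first terms: v_1 = 5, v_2 = 31, v_3 = 191. This suggests v_N = -5^(N - 1) + 6^N.
Base case (N = 1): the formula gives 5 = 5 = v_1.
Inductive step: suppose the statement holds for some k ≥ 1, so v_k = -5^(k - 1) + 6^k.
Then v_{k+1} = 5·v_k + 1·6^k = 5·(-5^(k - 1) + 6^k) + 1·6^k = -5^k + 6^(k + 1) = -5^((k+1) - 1) + 6^(k+1),
which is the claimed formula at N = k+1.
This completes the induction.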